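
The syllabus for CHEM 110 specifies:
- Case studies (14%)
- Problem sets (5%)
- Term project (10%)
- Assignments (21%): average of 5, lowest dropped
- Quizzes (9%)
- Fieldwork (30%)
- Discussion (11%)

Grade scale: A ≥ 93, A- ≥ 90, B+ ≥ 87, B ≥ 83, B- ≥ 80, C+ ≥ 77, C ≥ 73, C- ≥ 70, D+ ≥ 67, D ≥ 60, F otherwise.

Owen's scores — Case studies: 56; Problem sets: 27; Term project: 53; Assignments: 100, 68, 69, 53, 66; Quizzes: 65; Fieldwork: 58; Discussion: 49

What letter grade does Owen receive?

Assignments: drop 53 → average of remaining 4 = 303/4 = 75.75
Weighted total:
  Case studies 56 × 0.14 = 7.84
  Problem sets 27 × 0.05 = 1.35
  Term project 53 × 0.1 = 5.3
  Assignments 75.75 × 0.21 = 15.9075
  Quizzes 65 × 0.09 = 5.85
  Fieldwork 58 × 0.3 = 17.4
  Discussion 49 × 0.11 = 5.39
Sum = 59.0375
59.0375 < 60 → F

F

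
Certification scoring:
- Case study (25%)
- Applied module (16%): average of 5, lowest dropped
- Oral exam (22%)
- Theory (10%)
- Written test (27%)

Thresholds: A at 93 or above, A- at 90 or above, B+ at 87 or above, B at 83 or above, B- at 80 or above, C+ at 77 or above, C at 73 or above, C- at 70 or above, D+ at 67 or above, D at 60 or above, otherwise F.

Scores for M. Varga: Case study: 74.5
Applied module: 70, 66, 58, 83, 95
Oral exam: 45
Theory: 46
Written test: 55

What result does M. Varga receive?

D

Applied module: drop 58 → average of remaining 4 = 314/4 = 78.5
Weighted total:
  Case study 74.5 × 0.25 = 18.625
  Applied module 78.5 × 0.16 = 12.56
  Oral exam 45 × 0.22 = 9.9
  Theory 46 × 0.1 = 4.6
  Written test 55 × 0.27 = 14.85
Sum = 60.535
60.535 is ≥ 60 and < 67 → D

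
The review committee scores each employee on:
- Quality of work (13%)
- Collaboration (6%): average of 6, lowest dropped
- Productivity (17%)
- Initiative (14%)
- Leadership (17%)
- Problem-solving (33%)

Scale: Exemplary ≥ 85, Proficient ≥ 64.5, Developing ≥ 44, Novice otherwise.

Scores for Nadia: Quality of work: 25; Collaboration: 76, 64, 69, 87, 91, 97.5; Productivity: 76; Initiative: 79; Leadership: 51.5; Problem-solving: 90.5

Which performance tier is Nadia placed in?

Proficient

Collaboration: drop 64 → average of remaining 5 = 420.5/5 = 84.1
Weighted total:
  Quality of work 25 × 0.13 = 3.25
  Collaboration 84.1 × 0.06 = 5.046
  Productivity 76 × 0.17 = 12.92
  Initiative 79 × 0.14 = 11.06
  Leadership 51.5 × 0.17 = 8.755
  Problem-solving 90.5 × 0.33 = 29.865
Sum = 70.896
70.896 is ≥ 64.5 and < 85 → Proficient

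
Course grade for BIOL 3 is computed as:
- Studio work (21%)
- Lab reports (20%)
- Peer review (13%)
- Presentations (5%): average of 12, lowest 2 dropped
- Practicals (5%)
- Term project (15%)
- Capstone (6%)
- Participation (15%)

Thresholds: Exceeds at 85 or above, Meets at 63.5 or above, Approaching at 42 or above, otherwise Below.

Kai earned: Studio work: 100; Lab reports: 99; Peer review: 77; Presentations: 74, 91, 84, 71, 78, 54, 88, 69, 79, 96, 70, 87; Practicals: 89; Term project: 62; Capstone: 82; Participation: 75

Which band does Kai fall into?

Presentations: drop 54, 69 → average of remaining 10 = 818/10 = 81.8
Weighted total:
  Studio work 100 × 0.21 = 21
  Lab reports 99 × 0.2 = 19.8
  Peer review 77 × 0.13 = 10.01
  Presentations 81.8 × 0.05 = 4.09
  Practicals 89 × 0.05 = 4.45
  Term project 62 × 0.15 = 9.3
  Capstone 82 × 0.06 = 4.92
  Participation 75 × 0.15 = 11.25
Sum = 84.82
84.82 is ≥ 63.5 and < 85 → Meets

Meets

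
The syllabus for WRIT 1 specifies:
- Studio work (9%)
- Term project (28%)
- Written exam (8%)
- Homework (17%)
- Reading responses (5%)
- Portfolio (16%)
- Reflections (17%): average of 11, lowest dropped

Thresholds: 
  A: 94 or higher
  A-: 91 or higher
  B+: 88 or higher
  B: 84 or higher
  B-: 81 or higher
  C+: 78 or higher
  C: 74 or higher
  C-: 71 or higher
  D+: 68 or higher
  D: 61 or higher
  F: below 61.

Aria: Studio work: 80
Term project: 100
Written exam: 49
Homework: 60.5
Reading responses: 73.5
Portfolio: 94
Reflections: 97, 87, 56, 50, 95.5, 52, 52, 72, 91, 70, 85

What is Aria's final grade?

C+

Reflections: drop 50 → average of remaining 10 = 757.5/10 = 75.75
Weighted total:
  Studio work 80 × 0.09 = 7.2
  Term project 100 × 0.28 = 28
  Written exam 49 × 0.08 = 3.92
  Homework 60.5 × 0.17 = 10.285
  Reading responses 73.5 × 0.05 = 3.675
  Portfolio 94 × 0.16 = 15.04
  Reflections 75.75 × 0.17 = 12.8775
Sum = 80.9975
80.9975 is ≥ 78 and < 81 → C+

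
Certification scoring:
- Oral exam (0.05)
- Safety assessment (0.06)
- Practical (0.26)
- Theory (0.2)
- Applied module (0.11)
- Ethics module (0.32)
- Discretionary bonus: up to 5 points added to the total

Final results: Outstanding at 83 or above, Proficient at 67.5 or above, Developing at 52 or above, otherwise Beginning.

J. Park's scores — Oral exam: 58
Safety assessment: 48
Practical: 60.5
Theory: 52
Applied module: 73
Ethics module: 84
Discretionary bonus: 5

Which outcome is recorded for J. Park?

Proficient

Weighted total:
  Oral exam 58 × 0.05 = 2.9
  Safety assessment 48 × 0.06 = 2.88
  Practical 60.5 × 0.26 = 15.73
  Theory 52 × 0.2 = 10.4
  Applied module 73 × 0.11 = 8.03
  Ethics module 84 × 0.32 = 26.88
Sum = 66.82
Discretionary bonus: 66.82 + 5 = 71.82
71.82 is ≥ 67.5 and < 83 → Proficient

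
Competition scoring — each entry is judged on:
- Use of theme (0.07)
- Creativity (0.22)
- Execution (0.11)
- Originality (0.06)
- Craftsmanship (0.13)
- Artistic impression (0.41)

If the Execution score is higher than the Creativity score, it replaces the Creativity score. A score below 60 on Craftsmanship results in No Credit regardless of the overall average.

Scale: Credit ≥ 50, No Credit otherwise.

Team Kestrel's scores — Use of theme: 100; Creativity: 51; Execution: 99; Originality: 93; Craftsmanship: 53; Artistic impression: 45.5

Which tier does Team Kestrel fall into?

Execution (99) > Creativity (51), so Creativity counts as 99.
Craftsmanship score 53 < 60: minimum not met.
Weighted total:
  Use of theme 100 × 0.07 = 7
  Creativity 99 × 0.22 = 21.78
  Execution 99 × 0.11 = 10.89
  Originality 93 × 0.06 = 5.58
  Craftsmanship 53 × 0.13 = 6.89
  Artistic impression 45.5 × 0.41 = 18.655
Sum = 70.795
Because the Craftsmanship minimum was not met, the result is No Credit.

No Credit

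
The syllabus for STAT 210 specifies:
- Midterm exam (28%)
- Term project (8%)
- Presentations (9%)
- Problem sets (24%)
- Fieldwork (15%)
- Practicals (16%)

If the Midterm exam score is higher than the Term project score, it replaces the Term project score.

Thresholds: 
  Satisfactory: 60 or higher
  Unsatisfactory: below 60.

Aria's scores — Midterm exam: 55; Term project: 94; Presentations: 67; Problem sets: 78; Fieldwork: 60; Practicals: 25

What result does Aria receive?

Satisfactory

Midterm exam (55) ≤ Term project (94), so Term project stays at 94.
Weighted total:
  Midterm exam 55 × 0.28 = 15.4
  Term project 94 × 0.08 = 7.52
  Presentations 67 × 0.09 = 6.03
  Problem sets 78 × 0.24 = 18.72
  Fieldwork 60 × 0.15 = 9
  Practicals 25 × 0.16 = 4
Sum = 60.67
60.67 ≥ 60 → Satisfactory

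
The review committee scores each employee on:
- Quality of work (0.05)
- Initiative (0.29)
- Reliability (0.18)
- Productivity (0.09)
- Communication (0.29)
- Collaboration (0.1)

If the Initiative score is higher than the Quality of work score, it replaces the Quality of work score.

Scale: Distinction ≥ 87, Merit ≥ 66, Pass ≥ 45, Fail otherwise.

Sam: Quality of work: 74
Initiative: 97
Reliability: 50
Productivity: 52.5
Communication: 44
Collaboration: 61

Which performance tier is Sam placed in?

Initiative (97) > Quality of work (74), so Quality of work counts as 97.
Weighted total:
  Quality of work 97 × 0.05 = 4.85
  Initiative 97 × 0.29 = 28.13
  Reliability 50 × 0.18 = 9
  Productivity 52.5 × 0.09 = 4.725
  Communication 44 × 0.29 = 12.76
  Collaboration 61 × 0.1 = 6.1
Sum = 65.565
65.565 is ≥ 45 and < 66 → Pass

Pass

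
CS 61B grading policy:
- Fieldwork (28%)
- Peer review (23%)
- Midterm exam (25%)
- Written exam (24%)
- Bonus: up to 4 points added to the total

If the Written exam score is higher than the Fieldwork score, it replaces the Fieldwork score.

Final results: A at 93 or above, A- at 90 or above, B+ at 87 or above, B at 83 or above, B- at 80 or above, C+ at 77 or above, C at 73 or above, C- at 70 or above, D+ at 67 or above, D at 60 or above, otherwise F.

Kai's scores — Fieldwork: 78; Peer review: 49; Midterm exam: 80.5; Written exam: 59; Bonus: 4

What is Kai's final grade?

Written exam (59) ≤ Fieldwork (78), so Fieldwork stays at 78.
Weighted total:
  Fieldwork 78 × 0.28 = 21.84
  Peer review 49 × 0.23 = 11.27
  Midterm exam 80.5 × 0.25 = 20.125
  Written exam 59 × 0.24 = 14.16
Sum = 67.395
Bonus: 67.395 + 4 = 71.395
71.395 is ≥ 70 and < 73 → C-

C-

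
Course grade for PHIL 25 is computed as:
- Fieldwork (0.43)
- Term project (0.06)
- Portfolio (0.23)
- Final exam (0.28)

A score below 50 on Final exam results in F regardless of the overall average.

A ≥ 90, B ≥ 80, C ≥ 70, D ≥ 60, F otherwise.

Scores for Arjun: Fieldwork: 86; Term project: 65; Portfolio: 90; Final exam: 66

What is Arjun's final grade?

Final exam score 66 ≥ 50: minimum met.
Weighted total:
  Fieldwork 86 × 0.43 = 36.98
  Term project 65 × 0.06 = 3.9
  Portfolio 90 × 0.23 = 20.7
  Final exam 66 × 0.28 = 18.48
Sum = 80.06
80.06 is ≥ 80 and < 90 → B

B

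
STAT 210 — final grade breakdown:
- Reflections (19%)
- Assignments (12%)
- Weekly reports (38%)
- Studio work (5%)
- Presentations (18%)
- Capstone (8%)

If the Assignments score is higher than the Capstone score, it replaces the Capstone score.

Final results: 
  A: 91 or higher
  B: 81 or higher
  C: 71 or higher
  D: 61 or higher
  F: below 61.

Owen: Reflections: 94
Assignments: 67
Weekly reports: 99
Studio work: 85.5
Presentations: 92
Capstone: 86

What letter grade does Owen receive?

Assignments (67) ≤ Capstone (86), so Capstone stays at 86.
Weighted total:
  Reflections 94 × 0.19 = 17.86
  Assignments 67 × 0.12 = 8.04
  Weekly reports 99 × 0.38 = 37.62
  Studio work 85.5 × 0.05 = 4.275
  Presentations 92 × 0.18 = 16.56
  Capstone 86 × 0.08 = 6.88
Sum = 91.235
91.235 ≥ 91 → A

A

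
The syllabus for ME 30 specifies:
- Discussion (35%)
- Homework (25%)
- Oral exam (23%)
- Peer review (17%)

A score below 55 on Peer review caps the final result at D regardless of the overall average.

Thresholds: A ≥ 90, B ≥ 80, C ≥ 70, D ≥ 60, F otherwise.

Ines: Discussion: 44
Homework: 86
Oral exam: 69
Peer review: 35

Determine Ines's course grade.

F

Peer review score 35 < 55: minimum not met.
Weighted total:
  Discussion 44 × 0.35 = 15.4
  Homework 86 × 0.25 = 21.5
  Oral exam 69 × 0.23 = 15.87
  Peer review 35 × 0.17 = 5.95
Sum = 58.72
58.72 would be F; cap at D applies → F.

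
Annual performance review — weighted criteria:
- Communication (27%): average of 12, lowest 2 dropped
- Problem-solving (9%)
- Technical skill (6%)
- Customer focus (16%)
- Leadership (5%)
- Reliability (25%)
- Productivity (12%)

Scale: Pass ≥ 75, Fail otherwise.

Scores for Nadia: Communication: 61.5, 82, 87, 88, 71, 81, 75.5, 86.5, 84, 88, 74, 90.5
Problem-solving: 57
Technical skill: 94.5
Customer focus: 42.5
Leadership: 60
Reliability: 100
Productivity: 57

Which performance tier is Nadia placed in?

Pass

Communication: drop 61.5, 71 → average of remaining 10 = 836.5/10 = 83.65
Weighted total:
  Communication 83.65 × 0.27 = 22.5855
  Problem-solving 57 × 0.09 = 5.13
  Technical skill 94.5 × 0.06 = 5.67
  Customer focus 42.5 × 0.16 = 6.8
  Leadership 60 × 0.05 = 3
  Reliability 100 × 0.25 = 25
  Productivity 57 × 0.12 = 6.84
Sum = 75.0255
75.0255 ≥ 75 → Pass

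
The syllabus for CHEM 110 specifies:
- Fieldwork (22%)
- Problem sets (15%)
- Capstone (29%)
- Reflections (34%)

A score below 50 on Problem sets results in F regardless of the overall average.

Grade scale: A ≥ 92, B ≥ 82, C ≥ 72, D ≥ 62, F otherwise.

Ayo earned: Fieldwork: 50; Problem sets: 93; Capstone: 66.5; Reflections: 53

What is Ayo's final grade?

Problem sets score 93 ≥ 50: minimum met.
Weighted total:
  Fieldwork 50 × 0.22 = 11
  Problem sets 93 × 0.15 = 13.95
  Capstone 66.5 × 0.29 = 19.285
  Reflections 53 × 0.34 = 18.02
Sum = 62.255
62.255 is ≥ 62 and < 72 → D

D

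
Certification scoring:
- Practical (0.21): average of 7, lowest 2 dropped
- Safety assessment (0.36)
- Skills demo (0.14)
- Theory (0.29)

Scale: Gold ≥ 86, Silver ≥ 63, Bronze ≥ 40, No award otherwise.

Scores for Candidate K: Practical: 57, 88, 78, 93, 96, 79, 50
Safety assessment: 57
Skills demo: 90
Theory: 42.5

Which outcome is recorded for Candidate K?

Practical: drop 50, 57 → average of remaining 5 = 434/5 = 86.8
Weighted total:
  Practical 86.8 × 0.21 = 18.228
  Safety assessment 57 × 0.36 = 20.52
  Skills demo 90 × 0.14 = 12.6
  Theory 42.5 × 0.29 = 12.325
Sum = 63.673
63.673 is ≥ 63 and < 86 → Silver

Silver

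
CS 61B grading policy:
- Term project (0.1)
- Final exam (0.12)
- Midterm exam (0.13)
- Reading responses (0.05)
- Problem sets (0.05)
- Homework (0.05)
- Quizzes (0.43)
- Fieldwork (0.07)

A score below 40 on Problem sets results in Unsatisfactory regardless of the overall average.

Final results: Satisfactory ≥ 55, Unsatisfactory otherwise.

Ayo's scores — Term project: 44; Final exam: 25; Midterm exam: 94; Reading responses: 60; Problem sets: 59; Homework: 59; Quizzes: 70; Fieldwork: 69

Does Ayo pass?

Satisfactory

Problem sets score 59 ≥ 40: minimum met.
Weighted total:
  Term project 44 × 0.1 = 4.4
  Final exam 25 × 0.12 = 3
  Midterm exam 94 × 0.13 = 12.22
  Reading responses 60 × 0.05 = 3
  Problem sets 59 × 0.05 = 2.95
  Homework 59 × 0.05 = 2.95
  Quizzes 70 × 0.43 = 30.1
  Fieldwork 69 × 0.07 = 4.83
Sum = 63.45
63.45 ≥ 55 → Satisfactory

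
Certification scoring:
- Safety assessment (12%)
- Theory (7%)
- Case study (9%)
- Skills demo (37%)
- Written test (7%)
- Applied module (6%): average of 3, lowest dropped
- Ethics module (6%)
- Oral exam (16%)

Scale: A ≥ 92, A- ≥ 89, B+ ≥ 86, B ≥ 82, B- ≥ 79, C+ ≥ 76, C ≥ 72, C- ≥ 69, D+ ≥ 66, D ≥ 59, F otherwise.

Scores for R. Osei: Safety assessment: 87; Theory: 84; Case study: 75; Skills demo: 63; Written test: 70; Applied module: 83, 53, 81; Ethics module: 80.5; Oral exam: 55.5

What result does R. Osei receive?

Applied module: drop 53 → average of remaining 2 = 164/2 = 82
Weighted total:
  Safety assessment 87 × 0.12 = 10.44
  Theory 84 × 0.07 = 5.88
  Case study 75 × 0.09 = 6.75
  Skills demo 63 × 0.37 = 23.31
  Written test 70 × 0.07 = 4.9
  Applied module 82 × 0.06 = 4.92
  Ethics module 80.5 × 0.06 = 4.83
  Oral exam 55.5 × 0.16 = 8.88
Sum = 69.91
69.91 is ≥ 69 and < 72 → C-

C-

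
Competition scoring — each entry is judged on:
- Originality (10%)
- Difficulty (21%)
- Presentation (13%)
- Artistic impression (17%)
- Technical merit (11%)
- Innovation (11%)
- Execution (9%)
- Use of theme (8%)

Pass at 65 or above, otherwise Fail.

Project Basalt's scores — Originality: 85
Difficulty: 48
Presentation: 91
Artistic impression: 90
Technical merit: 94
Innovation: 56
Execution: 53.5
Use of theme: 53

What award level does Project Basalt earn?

Pass

Weighted total:
  Originality 85 × 0.1 = 8.5
  Difficulty 48 × 0.21 = 10.08
  Presentation 91 × 0.13 = 11.83
  Artistic impression 90 × 0.17 = 15.3
  Technical merit 94 × 0.11 = 10.34
  Innovation 56 × 0.11 = 6.16
  Execution 53.5 × 0.09 = 4.815
  Use of theme 53 × 0.08 = 4.24
Sum = 71.265
71.265 ≥ 65 → Pass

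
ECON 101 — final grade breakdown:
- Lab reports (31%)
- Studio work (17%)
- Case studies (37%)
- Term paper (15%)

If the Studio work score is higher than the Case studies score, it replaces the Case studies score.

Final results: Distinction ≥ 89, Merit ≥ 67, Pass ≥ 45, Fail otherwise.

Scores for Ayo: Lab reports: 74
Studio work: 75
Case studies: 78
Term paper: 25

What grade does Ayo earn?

Studio work (75) ≤ Case studies (78), so Case studies stays at 78.
Weighted total:
  Lab reports 74 × 0.31 = 22.94
  Studio work 75 × 0.17 = 12.75
  Case studies 78 × 0.37 = 28.86
  Term paper 25 × 0.15 = 3.75
Sum = 68.3
68.3 is ≥ 67 and < 89 → Merit

Merit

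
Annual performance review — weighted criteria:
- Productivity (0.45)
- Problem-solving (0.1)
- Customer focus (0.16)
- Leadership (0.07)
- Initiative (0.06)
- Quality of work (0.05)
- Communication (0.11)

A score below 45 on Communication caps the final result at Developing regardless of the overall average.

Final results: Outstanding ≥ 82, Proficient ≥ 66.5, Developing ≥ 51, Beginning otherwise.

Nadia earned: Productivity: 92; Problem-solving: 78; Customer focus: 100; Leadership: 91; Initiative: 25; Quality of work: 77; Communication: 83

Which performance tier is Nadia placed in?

Outstanding

Communication score 83 ≥ 45: minimum met.
Weighted total:
  Productivity 92 × 0.45 = 41.4
  Problem-solving 78 × 0.1 = 7.8
  Customer focus 100 × 0.16 = 16
  Leadership 91 × 0.07 = 6.37
  Initiative 25 × 0.06 = 1.5
  Quality of work 77 × 0.05 = 3.85
  Communication 83 × 0.11 = 9.13
Sum = 86.05
86.05 ≥ 82 → Outstanding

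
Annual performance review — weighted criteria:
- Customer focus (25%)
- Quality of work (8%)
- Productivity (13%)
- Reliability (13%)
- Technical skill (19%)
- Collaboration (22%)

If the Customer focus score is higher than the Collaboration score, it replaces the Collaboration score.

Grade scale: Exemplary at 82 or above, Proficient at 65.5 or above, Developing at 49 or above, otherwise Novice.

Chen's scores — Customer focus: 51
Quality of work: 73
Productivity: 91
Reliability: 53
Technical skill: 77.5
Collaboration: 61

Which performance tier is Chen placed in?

Customer focus (51) ≤ Collaboration (61), so Collaboration stays at 61.
Weighted total:
  Customer focus 51 × 0.25 = 12.75
  Quality of work 73 × 0.08 = 5.84
  Productivity 91 × 0.13 = 11.83
  Reliability 53 × 0.13 = 6.89
  Technical skill 77.5 × 0.19 = 14.725
  Collaboration 61 × 0.22 = 13.42
Sum = 65.455
65.455 is ≥ 49 and < 65.5 → Developing

Developing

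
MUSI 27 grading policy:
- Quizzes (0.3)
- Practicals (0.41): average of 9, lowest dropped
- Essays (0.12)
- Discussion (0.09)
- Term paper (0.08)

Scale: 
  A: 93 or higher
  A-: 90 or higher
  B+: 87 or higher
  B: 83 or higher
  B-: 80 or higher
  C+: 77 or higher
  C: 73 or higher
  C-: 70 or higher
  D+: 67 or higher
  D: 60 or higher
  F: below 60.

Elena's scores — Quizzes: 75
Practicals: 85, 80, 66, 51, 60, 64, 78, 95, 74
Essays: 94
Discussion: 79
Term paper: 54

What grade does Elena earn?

Practicals: drop 51 → average of remaining 8 = 602/8 = 75.25
Weighted total:
  Quizzes 75 × 0.3 = 22.5
  Practicals 75.25 × 0.41 = 30.8525
  Essays 94 × 0.12 = 11.28
  Discussion 79 × 0.09 = 7.11
  Term paper 54 × 0.08 = 4.32
Sum = 76.0625
76.0625 is ≥ 73 and < 77 → C

C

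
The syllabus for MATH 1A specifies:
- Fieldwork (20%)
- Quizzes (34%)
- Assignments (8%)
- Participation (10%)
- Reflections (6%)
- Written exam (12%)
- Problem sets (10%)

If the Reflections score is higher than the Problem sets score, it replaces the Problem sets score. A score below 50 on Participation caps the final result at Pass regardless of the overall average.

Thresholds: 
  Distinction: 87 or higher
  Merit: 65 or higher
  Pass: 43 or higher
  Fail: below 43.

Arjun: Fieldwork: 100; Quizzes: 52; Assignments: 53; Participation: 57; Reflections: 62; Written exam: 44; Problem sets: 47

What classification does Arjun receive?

Reflections (62) > Problem sets (47), so Problem sets counts as 62.
Participation score 57 ≥ 50: minimum met.
Weighted total:
  Fieldwork 100 × 0.2 = 20
  Quizzes 52 × 0.34 = 17.68
  Assignments 53 × 0.08 = 4.24
  Participation 57 × 0.1 = 5.7
  Reflections 62 × 0.06 = 3.72
  Written exam 44 × 0.12 = 5.28
  Problem sets 62 × 0.1 = 6.2
Sum = 62.82
62.82 is ≥ 43 and < 65 → Pass

Pass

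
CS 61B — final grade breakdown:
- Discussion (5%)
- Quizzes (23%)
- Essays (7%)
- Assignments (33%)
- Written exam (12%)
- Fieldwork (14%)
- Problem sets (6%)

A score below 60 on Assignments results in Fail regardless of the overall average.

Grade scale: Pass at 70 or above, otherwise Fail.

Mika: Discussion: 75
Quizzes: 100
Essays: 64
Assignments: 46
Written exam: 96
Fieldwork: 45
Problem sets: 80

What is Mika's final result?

Assignments score 46 < 60: minimum not met.
Weighted total:
  Discussion 75 × 0.05 = 3.75
  Quizzes 100 × 0.23 = 23
  Essays 64 × 0.07 = 4.48
  Assignments 46 × 0.33 = 15.18
  Written exam 96 × 0.12 = 11.52
  Fieldwork 45 × 0.14 = 6.3
  Problem sets 80 × 0.06 = 4.8
Sum = 69.03
Because the Assignments minimum was not met, the result is Fail.

Fail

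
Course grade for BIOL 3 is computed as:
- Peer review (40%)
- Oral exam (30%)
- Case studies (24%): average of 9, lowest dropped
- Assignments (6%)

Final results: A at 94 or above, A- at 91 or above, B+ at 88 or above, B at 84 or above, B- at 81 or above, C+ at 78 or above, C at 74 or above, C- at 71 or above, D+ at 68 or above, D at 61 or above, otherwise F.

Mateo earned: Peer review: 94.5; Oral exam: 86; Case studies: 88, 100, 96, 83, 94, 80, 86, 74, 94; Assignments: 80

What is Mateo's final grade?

B+

Case studies: drop 74 → average of remaining 8 = 721/8 = 90.125
Weighted total:
  Peer review 94.5 × 0.4 = 37.8
  Oral exam 86 × 0.3 = 25.8
  Case studies 90.125 × 0.24 = 21.63
  Assignments 80 × 0.06 = 4.8
Sum = 90.03
90.03 is ≥ 88 and < 91 → B+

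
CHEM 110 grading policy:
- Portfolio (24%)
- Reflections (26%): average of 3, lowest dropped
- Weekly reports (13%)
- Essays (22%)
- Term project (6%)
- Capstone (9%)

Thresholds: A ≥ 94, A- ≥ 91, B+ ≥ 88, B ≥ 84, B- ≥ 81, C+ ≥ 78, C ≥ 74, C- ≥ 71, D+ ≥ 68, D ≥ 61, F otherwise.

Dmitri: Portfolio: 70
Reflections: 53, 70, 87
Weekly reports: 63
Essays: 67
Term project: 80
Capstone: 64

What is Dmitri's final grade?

Reflections: drop 53 → average of remaining 2 = 157/2 = 78.5
Weighted total:
  Portfolio 70 × 0.24 = 16.8
  Reflections 78.5 × 0.26 = 20.41
  Weekly reports 63 × 0.13 = 8.19
  Essays 67 × 0.22 = 14.74
  Term project 80 × 0.06 = 4.8
  Capstone 64 × 0.09 = 5.76
Sum = 70.7
70.7 is ≥ 68 and < 71 → D+

D+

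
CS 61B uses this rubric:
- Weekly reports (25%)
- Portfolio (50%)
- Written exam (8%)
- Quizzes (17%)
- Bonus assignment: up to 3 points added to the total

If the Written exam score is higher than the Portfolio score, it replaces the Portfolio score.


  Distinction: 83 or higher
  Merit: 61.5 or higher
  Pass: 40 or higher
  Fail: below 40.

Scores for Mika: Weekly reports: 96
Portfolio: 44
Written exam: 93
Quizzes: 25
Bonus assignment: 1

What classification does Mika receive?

Written exam (93) > Portfolio (44), so Portfolio counts as 93.
Weighted total:
  Weekly reports 96 × 0.25 = 24
  Portfolio 93 × 0.5 = 46.5
  Written exam 93 × 0.08 = 7.44
  Quizzes 25 × 0.17 = 4.25
Sum = 82.19
Bonus assignment: 82.19 + 1 = 83.19
83.19 ≥ 83 → Distinction

Distinction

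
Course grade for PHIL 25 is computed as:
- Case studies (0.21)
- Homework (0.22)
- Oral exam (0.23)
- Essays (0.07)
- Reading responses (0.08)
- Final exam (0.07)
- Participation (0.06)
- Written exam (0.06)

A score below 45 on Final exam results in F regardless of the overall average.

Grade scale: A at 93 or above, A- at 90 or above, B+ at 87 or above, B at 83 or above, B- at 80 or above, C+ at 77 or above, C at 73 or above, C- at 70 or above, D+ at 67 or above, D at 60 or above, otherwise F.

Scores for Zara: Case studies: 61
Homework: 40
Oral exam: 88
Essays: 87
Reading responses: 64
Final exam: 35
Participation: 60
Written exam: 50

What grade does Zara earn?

Final exam score 35 < 45: minimum not met.
Weighted total:
  Case studies 61 × 0.21 = 12.81
  Homework 40 × 0.22 = 8.8
  Oral exam 88 × 0.23 = 20.24
  Essays 87 × 0.07 = 6.09
  Reading responses 64 × 0.08 = 5.12
  Final exam 35 × 0.07 = 2.45
  Participation 60 × 0.06 = 3.6
  Written exam 50 × 0.06 = 3
Sum = 62.11
Because the Final exam minimum was not met, the result is F.

F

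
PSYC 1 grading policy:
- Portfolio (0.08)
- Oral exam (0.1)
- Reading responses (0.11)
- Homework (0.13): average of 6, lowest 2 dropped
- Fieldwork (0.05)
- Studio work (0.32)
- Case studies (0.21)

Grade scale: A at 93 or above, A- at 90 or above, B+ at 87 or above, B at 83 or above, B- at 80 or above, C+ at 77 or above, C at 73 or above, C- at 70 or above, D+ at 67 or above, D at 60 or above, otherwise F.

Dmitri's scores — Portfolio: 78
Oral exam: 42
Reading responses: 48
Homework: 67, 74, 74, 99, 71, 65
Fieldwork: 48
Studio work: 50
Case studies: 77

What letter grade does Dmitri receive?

Homework: drop 65, 67 → average of remaining 4 = 318/4 = 79.5
Weighted total:
  Portfolio 78 × 0.08 = 6.24
  Oral exam 42 × 0.1 = 4.2
  Reading responses 48 × 0.11 = 5.28
  Homework 79.5 × 0.13 = 10.335
  Fieldwork 48 × 0.05 = 2.4
  Studio work 50 × 0.32 = 16
  Case studies 77 × 0.21 = 16.17
Sum = 60.625
60.625 is ≥ 60 and < 67 → D

D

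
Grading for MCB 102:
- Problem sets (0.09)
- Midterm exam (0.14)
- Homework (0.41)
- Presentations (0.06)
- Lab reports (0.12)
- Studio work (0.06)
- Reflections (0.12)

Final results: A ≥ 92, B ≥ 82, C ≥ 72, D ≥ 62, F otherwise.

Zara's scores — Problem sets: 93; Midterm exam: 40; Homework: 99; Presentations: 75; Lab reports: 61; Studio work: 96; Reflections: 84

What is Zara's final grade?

B

Weighted total:
  Problem sets 93 × 0.09 = 8.37
  Midterm exam 40 × 0.14 = 5.6
  Homework 99 × 0.41 = 40.59
  Presentations 75 × 0.06 = 4.5
  Lab reports 61 × 0.12 = 7.32
  Studio work 96 × 0.06 = 5.76
  Reflections 84 × 0.12 = 10.08
Sum = 82.22
82.22 is ≥ 82 and < 92 → B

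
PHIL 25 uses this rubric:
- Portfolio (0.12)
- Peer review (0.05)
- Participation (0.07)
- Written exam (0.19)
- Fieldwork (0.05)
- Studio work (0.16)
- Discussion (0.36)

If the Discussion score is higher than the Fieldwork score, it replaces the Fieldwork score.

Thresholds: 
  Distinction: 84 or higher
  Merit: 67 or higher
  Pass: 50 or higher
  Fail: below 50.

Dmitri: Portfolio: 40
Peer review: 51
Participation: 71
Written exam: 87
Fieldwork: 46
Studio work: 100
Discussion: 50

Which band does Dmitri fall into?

Pass

Discussion (50) > Fieldwork (46), so Fieldwork counts as 50.
Weighted total:
  Portfolio 40 × 0.12 = 4.8
  Peer review 51 × 0.05 = 2.55
  Participation 71 × 0.07 = 4.97
  Written exam 87 × 0.19 = 16.53
  Fieldwork 50 × 0.05 = 2.5
  Studio work 100 × 0.16 = 16
  Discussion 50 × 0.36 = 18
Sum = 65.35
65.35 is ≥ 50 and < 67 → Pass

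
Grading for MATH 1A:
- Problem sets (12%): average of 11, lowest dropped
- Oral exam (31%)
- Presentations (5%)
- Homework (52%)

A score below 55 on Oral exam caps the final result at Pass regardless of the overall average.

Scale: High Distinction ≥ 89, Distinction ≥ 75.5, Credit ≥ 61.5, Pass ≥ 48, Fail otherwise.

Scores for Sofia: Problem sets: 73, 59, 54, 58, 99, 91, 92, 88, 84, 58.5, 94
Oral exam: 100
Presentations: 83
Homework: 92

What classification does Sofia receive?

Problem sets: drop 54 → average of remaining 10 = 796.5/10 = 79.65
Oral exam score 100 ≥ 55: minimum met.
Weighted total:
  Problem sets 79.65 × 0.12 = 9.558
  Oral exam 100 × 0.31 = 31
  Presentations 83 × 0.05 = 4.15
  Homework 92 × 0.52 = 47.84
Sum = 92.548
92.548 ≥ 89 → High Distinction

High Distinction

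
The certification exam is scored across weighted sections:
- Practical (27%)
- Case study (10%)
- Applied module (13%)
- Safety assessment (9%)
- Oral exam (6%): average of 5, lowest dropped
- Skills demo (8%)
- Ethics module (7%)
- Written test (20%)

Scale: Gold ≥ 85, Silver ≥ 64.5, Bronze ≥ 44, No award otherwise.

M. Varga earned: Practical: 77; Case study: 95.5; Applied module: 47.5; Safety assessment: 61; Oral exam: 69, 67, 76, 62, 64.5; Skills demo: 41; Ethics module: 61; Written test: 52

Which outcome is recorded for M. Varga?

Oral exam: drop 62 → average of remaining 4 = 276.5/4 = 69.125
Weighted total:
  Practical 77 × 0.27 = 20.79
  Case study 95.5 × 0.1 = 9.55
  Applied module 47.5 × 0.13 = 6.175
  Safety assessment 61 × 0.09 = 5.49
  Oral exam 69.125 × 0.06 = 4.1475
  Skills demo 41 × 0.08 = 3.28
  Ethics module 61 × 0.07 = 4.27
  Written test 52 × 0.2 = 10.4
Sum = 64.1025
64.1025 is ≥ 44 and < 64.5 → Bronze

Bronze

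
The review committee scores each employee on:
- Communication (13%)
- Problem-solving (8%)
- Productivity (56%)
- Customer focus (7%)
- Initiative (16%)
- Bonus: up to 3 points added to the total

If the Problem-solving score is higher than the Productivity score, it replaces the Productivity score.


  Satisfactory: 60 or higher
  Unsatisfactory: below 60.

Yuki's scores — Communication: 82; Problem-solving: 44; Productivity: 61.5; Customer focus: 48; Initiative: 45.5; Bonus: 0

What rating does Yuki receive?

Problem-solving (44) ≤ Productivity (61.5), so Productivity stays at 61.5.
Weighted total:
  Communication 82 × 0.13 = 10.66
  Problem-solving 44 × 0.08 = 3.52
  Productivity 61.5 × 0.56 = 34.44
  Customer focus 48 × 0.07 = 3.36
  Initiative 45.5 × 0.16 = 7.28
Sum = 59.26
Bonus: 59.26 + 0 = 59.26
59.26 < 60 → Unsatisfactory

Unsatisfactory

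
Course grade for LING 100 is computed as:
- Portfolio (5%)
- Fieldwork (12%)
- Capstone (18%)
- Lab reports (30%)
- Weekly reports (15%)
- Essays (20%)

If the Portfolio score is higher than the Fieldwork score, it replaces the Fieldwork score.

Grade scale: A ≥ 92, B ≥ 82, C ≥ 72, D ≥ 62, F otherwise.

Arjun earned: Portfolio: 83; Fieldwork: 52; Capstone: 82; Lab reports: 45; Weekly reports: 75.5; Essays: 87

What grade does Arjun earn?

D

Portfolio (83) > Fieldwork (52), so Fieldwork counts as 83.
Weighted total:
  Portfolio 83 × 0.05 = 4.15
  Fieldwork 83 × 0.12 = 9.96
  Capstone 82 × 0.18 = 14.76
  Lab reports 45 × 0.3 = 13.5
  Weekly reports 75.5 × 0.15 = 11.325
  Essays 87 × 0.2 = 17.4
Sum = 71.095
71.095 is ≥ 62 and < 72 → D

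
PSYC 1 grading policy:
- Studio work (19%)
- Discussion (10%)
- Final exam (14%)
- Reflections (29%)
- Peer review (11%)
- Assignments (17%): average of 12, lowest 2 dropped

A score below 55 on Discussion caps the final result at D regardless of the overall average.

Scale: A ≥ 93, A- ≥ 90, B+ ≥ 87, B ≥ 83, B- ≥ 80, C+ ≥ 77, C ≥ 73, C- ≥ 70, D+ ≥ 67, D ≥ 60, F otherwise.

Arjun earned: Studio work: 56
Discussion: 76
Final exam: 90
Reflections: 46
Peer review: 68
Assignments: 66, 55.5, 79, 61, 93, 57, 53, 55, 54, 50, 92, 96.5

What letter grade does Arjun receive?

D

Assignments: drop 50, 53 → average of remaining 10 = 709/10 = 70.9
Discussion score 76 ≥ 55: minimum met.
Weighted total:
  Studio work 56 × 0.19 = 10.64
  Discussion 76 × 0.1 = 7.6
  Final exam 90 × 0.14 = 12.6
  Reflections 46 × 0.29 = 13.34
  Peer review 68 × 0.11 = 7.48
  Assignments 70.9 × 0.17 = 12.053
Sum = 63.713
63.713 is ≥ 60 and < 67 → D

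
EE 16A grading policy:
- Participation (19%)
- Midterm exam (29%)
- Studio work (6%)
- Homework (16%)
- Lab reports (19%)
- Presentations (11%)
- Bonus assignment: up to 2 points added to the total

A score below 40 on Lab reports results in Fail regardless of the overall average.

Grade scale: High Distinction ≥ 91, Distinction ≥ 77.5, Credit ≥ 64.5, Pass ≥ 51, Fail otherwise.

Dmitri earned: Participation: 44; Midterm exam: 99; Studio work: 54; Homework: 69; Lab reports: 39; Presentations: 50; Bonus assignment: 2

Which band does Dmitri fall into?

Lab reports score 39 < 40: minimum not met.
Weighted total:
  Participation 44 × 0.19 = 8.36
  Midterm exam 99 × 0.29 = 28.71
  Studio work 54 × 0.06 = 3.24
  Homework 69 × 0.16 = 11.04
  Lab reports 39 × 0.19 = 7.41
  Presentations 50 × 0.11 = 5.5
Sum = 64.26
Bonus assignment: 64.26 + 2 = 66.26
Because the Lab reports minimum was not met, the result is Fail.

Fail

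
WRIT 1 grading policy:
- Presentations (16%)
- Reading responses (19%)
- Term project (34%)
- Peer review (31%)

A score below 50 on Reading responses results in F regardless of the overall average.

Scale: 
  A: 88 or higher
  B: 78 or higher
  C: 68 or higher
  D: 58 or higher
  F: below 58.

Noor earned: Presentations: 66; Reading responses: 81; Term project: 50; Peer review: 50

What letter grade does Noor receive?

Reading responses score 81 ≥ 50: minimum met.
Weighted total:
  Presentations 66 × 0.16 = 10.56
  Reading responses 81 × 0.19 = 15.39
  Term project 50 × 0.34 = 17
  Peer review 50 × 0.31 = 15.5
Sum = 58.45
58.45 is ≥ 58 and < 68 → D

D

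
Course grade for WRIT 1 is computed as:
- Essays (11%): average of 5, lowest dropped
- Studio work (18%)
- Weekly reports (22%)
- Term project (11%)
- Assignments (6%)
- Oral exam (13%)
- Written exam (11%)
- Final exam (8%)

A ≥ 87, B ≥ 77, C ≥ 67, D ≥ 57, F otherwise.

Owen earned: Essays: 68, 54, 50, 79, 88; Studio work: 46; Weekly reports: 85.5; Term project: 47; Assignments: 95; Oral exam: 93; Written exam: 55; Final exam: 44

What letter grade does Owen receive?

C

Essays: drop 50 → average of remaining 4 = 289/4 = 72.25
Weighted total:
  Essays 72.25 × 0.11 = 7.9475
  Studio work 46 × 0.18 = 8.28
  Weekly reports 85.5 × 0.22 = 18.81
  Term project 47 × 0.11 = 5.17
  Assignments 95 × 0.06 = 5.7
  Oral exam 93 × 0.13 = 12.09
  Written exam 55 × 0.11 = 6.05
  Final exam 44 × 0.08 = 3.52
Sum = 67.5675
67.5675 is ≥ 67 and < 77 → C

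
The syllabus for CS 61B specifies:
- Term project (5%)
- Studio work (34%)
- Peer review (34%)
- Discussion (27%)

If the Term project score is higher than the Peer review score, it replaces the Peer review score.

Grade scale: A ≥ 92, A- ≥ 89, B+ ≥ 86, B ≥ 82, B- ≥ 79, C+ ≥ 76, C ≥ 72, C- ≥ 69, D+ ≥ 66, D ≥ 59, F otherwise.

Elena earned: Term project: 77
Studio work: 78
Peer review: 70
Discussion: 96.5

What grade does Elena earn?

Term project (77) > Peer review (70), so Peer review counts as 77.
Weighted total:
  Term project 77 × 0.05 = 3.85
  Studio work 78 × 0.34 = 26.52
  Peer review 77 × 0.34 = 26.18
  Discussion 96.5 × 0.27 = 26.055
Sum = 82.605
82.605 is ≥ 82 and < 86 → B

B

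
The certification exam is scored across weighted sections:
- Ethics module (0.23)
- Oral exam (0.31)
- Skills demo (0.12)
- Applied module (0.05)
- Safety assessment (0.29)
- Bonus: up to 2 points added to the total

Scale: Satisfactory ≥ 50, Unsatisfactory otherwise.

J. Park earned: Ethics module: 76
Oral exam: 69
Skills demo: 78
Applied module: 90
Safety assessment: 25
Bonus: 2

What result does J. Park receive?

Weighted total:
  Ethics module 76 × 0.23 = 17.48
  Oral exam 69 × 0.31 = 21.39
  Skills demo 78 × 0.12 = 9.36
  Applied module 90 × 0.05 = 4.5
  Safety assessment 25 × 0.29 = 7.25
Sum = 59.98
Bonus: 59.98 + 2 = 61.98
61.98 ≥ 50 → Satisfactory

Satisfactory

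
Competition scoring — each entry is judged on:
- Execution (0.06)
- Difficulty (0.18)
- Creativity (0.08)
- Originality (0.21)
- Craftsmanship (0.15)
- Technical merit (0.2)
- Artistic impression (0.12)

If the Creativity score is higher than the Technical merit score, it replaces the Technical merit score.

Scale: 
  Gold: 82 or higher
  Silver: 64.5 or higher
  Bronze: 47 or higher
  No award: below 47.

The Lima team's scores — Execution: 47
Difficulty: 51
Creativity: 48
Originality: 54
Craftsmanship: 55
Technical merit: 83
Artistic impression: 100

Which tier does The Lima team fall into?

Bronze

Creativity (48) ≤ Technical merit (83), so Technical merit stays at 83.
Weighted total:
  Execution 47 × 0.06 = 2.82
  Difficulty 51 × 0.18 = 9.18
  Creativity 48 × 0.08 = 3.84
  Originality 54 × 0.21 = 11.34
  Craftsmanship 55 × 0.15 = 8.25
  Technical merit 83 × 0.2 = 16.6
  Artistic impression 100 × 0.12 = 12
Sum = 64.03
64.03 is ≥ 47 and < 64.5 → Bronze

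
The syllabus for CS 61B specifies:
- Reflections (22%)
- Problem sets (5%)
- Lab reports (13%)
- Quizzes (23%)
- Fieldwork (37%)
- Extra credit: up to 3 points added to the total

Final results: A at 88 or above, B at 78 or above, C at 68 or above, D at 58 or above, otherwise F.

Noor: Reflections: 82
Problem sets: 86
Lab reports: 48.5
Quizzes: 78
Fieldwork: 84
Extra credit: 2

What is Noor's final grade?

B

Weighted total:
  Reflections 82 × 0.22 = 18.04
  Problem sets 86 × 0.05 = 4.3
  Lab reports 48.5 × 0.13 = 6.305
  Quizzes 78 × 0.23 = 17.94
  Fieldwork 84 × 0.37 = 31.08
Sum = 77.665
Extra credit: 77.665 + 2 = 79.665
79.665 is ≥ 78 and < 88 → B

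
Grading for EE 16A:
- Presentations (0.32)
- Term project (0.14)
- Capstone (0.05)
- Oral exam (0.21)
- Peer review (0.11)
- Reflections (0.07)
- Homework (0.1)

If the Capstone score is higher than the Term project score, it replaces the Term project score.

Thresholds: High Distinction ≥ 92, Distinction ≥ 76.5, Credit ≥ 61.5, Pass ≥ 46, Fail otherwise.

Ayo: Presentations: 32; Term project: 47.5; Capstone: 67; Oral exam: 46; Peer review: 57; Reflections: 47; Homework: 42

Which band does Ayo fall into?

Pass

Capstone (67) > Term project (47.5), so Term project counts as 67.
Weighted total:
  Presentations 32 × 0.32 = 10.24
  Term project 67 × 0.14 = 9.38
  Capstone 67 × 0.05 = 3.35
  Oral exam 46 × 0.21 = 9.66
  Peer review 57 × 0.11 = 6.27
  Reflections 47 × 0.07 = 3.29
  Homework 42 × 0.1 = 4.2
Sum = 46.39
46.39 is ≥ 46 and < 61.5 → Pass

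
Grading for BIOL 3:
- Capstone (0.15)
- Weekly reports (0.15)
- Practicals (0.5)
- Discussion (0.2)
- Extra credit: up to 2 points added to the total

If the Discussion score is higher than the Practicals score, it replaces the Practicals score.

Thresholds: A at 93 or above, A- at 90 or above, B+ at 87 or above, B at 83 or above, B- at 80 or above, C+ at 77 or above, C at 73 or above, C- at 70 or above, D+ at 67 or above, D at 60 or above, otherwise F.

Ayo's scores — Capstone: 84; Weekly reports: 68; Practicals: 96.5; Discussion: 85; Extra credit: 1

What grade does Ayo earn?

Discussion (85) ≤ Practicals (96.5), so Practicals stays at 96.5.
Weighted total:
  Capstone 84 × 0.15 = 12.6
  Weekly reports 68 × 0.15 = 10.2
  Practicals 96.5 × 0.5 = 48.25
  Discussion 85 × 0.2 = 17
Sum = 88.05
Extra credit: 88.05 + 1 = 89.05
89.05 is ≥ 87 and < 90 → B+

B+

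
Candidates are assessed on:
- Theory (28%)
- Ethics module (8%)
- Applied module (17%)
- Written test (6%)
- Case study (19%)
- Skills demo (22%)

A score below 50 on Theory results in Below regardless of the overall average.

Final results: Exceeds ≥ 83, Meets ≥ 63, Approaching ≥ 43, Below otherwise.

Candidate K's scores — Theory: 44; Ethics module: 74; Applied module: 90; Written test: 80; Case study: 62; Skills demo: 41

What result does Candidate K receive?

Below

Theory score 44 < 50: minimum not met.
Weighted total:
  Theory 44 × 0.28 = 12.32
  Ethics module 74 × 0.08 = 5.92
  Applied module 90 × 0.17 = 15.3
  Written test 80 × 0.06 = 4.8
  Case study 62 × 0.19 = 11.78
  Skills demo 41 × 0.22 = 9.02
Sum = 59.14
Because the Theory minimum was not met, the result is Below.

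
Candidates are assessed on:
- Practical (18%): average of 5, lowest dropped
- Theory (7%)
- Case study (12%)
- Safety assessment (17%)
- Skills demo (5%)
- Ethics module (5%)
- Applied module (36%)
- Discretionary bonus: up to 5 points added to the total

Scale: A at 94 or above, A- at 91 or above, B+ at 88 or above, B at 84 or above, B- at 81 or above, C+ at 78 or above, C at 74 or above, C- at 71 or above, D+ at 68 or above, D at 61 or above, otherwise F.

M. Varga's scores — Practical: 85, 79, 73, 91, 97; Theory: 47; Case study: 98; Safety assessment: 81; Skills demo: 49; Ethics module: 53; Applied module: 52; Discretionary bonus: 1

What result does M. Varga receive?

Practical: drop 73 → average of remaining 4 = 352/4 = 88
Weighted total:
  Practical 88 × 0.18 = 15.84
  Theory 47 × 0.07 = 3.29
  Case study 98 × 0.12 = 11.76
  Safety assessment 81 × 0.17 = 13.77
  Skills demo 49 × 0.05 = 2.45
  Ethics module 53 × 0.05 = 2.65
  Applied module 52 × 0.36 = 18.72
Sum = 68.48
Discretionary bonus: 68.48 + 1 = 69.48
69.48 is ≥ 68 and < 71 → D+

D+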